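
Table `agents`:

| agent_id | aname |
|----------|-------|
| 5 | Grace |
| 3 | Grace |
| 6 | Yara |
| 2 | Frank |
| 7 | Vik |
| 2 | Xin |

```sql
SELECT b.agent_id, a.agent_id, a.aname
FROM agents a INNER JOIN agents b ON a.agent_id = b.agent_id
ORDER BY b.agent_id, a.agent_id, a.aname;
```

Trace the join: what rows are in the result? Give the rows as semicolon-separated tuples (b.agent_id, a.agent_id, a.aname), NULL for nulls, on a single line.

(2, 2, Frank); (2, 2, Frank); (2, 2, Xin); (2, 2, Xin); (3, 3, Grace); (5, 5, Grace); (6, 6, Yara); (7, 7, Vik)

INNER JOIN keeps only pairs where the ON condition holds.
Matching on a.agent_id = b.agent_id.
- a (agent_id=5) pairs with 1 row(s) of b.
- a (agent_id=3) pairs with 1 row(s) of b.
- a (agent_id=6) pairs with 1 row(s) of b.
- a (agent_id=2) pairs with 2 row(s) of b.
- a (agent_id=7) pairs with 1 row(s) of b.
- a (agent_id=2) pairs with 2 row(s) of b.
After projecting and ordering:
b.agent_id | a.agent_id | a.aname
2 | 2 | Frank
2 | 2 | Frank
2 | 2 | Xin
2 | 2 | Xin
3 | 3 | Grace
5 | 5 | Grace
6 | 6 | Yara
7 | 7 | Vik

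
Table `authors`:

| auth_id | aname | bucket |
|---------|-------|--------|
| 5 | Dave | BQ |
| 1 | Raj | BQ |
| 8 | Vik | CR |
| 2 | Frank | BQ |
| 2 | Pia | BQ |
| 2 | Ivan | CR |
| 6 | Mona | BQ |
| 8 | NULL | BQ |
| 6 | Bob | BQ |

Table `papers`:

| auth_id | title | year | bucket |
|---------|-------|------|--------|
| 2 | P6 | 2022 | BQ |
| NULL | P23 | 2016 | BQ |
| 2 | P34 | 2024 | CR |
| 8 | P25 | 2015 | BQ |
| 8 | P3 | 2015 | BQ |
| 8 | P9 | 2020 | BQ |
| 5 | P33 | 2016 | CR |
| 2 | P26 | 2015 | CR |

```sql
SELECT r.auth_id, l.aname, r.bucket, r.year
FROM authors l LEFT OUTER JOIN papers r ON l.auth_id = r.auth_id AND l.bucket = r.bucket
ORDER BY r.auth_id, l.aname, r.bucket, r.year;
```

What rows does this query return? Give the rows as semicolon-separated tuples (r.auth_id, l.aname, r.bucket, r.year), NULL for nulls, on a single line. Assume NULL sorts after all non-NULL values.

LEFT JOIN keeps every row from `authors`; unmatched rows get NULL for `papers`'s columns.
Matching on l.auth_id = r.auth_id AND l.bucket = r.bucket. A NULL in a compared column never satisfies the condition.
Matched pairs: 7; unmatched l rows kept: 5.

(2, Frank, BQ, 2022); (2, Ivan, CR, 2015); (2, Ivan, CR, 2024); (2, Pia, BQ, 2022); (8, NULL, BQ, 2015); (8, NULL, BQ, 2015); (8, NULL, BQ, 2020); (NULL, Bob, NULL, NULL); (NULL, Dave, NULL, NULL); (NULL, Mona, NULL, NULL); (NULL, Raj, NULL, NULL); (NULL, Vik, NULL, NULL)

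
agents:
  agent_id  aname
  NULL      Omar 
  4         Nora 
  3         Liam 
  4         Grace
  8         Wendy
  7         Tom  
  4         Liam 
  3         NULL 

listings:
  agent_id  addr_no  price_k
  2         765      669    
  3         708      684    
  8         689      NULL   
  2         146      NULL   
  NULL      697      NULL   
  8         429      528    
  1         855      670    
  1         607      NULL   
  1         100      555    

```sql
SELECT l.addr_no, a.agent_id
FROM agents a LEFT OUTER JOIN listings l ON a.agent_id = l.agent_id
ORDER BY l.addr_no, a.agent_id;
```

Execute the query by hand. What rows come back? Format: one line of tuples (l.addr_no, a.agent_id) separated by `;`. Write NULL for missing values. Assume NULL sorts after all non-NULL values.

LEFT JOIN keeps every row from `agents`; unmatched rows get NULL for `listings`'s columns.
Matching on a.agent_id = l.agent_id. A NULL in a compared column never satisfies the condition.
- a row (agent_id=NULL): no match → kept, l columns NULL.
- a row (agent_id=4): no match → kept, l columns NULL.
- a row (agent_id=3): matches 1 l row(s) → 1 output row(s).
- a row (agent_id=4): no match → kept, l columns NULL.
- a row (agent_id=8): matches 2 l row(s) → 2 output row(s).
- a row (agent_id=7): no match → kept, l columns NULL.
- a row (agent_id=4): no match → kept, l columns NULL.
- a row (agent_id=3): matches 1 l row(s) → 1 output row(s).
After projecting and ordering:
l.addr_no | a.agent_id
429 | 8
689 | 8
708 | 3
708 | 3
NULL | 4
NULL | 4
NULL | 4
NULL | 7
NULL | NULL

(429, 8); (689, 8); (708, 3); (708, 3); (NULL, 4); (NULL, 4); (NULL, 4); (NULL, 7); (NULL, NULL)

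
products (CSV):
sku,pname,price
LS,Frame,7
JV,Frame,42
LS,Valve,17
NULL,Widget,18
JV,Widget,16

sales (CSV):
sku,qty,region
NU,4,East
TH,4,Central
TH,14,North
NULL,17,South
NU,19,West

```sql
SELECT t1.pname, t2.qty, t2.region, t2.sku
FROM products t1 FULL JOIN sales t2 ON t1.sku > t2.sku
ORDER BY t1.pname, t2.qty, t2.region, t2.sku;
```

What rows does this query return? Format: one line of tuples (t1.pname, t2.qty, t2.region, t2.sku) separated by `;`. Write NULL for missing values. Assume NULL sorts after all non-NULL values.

(Frame, NULL, NULL, NULL); (Frame, NULL, NULL, NULL); (Valve, NULL, NULL, NULL); (Widget, NULL, NULL, NULL); (Widget, NULL, NULL, NULL); (NULL, 4, Central, TH); (NULL, 4, East, NU); (NULL, 14, North, TH); (NULL, 17, South, NULL); (NULL, 19, West, NU)

FULL OUTER JOIN keeps every row from both sides; unmatched rows get NULL for the other side's columns.
Matching on t1.sku > t2.sku. A NULL in a compared column never satisfies the condition.
- t1[0] sku=LS → no match; kept with NULLs on the t2 side.
- t1[1] sku=JV → no match; kept with NULLs on the t2 side.
- t1[2] sku=LS → no match; kept with NULLs on the t2 side.
- t1[3] sku=NULL → no match; kept with NULLs on the t2 side.
- t1[4] sku=JV → no match; kept with NULLs on the t2 side.
- plus 5 unmatched t2 row(s), each kept with NULL t1 columns.
After projecting and ordering:
t1.pname | t2.qty | t2.region | t2.sku
Frame | NULL | NULL | NULL
Frame | NULL | NULL | NULL
Valve | NULL | NULL | NULL
Widget | NULL | NULL | NULL
Widget | NULL | NULL | NULL
NULL | 4 | Central | TH
NULL | 4 | East | NU
NULL | 14 | North | TH
NULL | 17 | South | NULL
NULL | 19 | West | NU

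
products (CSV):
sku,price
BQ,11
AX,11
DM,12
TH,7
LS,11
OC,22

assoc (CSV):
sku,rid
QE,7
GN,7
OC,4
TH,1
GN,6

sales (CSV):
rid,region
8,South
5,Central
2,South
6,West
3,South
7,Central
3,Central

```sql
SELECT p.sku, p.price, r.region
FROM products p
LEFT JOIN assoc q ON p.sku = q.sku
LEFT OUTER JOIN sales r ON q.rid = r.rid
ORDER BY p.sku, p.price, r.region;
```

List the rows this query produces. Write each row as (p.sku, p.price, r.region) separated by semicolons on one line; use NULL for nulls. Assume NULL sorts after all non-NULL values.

(AX, 11, NULL); (BQ, 11, NULL); (DM, 12, NULL); (LS, 11, NULL); (OC, 22, NULL); (TH, 7, NULL)

Evaluate left to right. First `products p LEFT JOIN assoc q` on sku: 6 row(s).
Then LEFT JOIN `sales r` on rid: each of those 6 rows is kept; rows whose q.rid has no match in r get NULL for r's columns.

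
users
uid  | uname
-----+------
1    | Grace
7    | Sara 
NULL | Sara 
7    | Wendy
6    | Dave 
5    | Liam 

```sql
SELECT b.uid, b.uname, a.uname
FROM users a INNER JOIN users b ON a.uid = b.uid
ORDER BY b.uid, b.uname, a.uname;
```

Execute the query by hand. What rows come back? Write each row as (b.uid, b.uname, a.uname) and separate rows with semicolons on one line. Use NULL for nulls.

INNER JOIN keeps only pairs where the ON condition holds.
Matching on a.uid = b.uid. A NULL in a compared column never satisfies the condition.
- uid=1: 1 matching b row(s), so 1 row(s) emitted.
- uid=7: 2 matching b row(s), so 2 row(s) emitted.
- uid=NULL: no matching b row, dropped.
- uid=7: 2 matching b row(s), so 2 row(s) emitted.
- uid=6: 1 matching b row(s), so 1 row(s) emitted.
- uid=5: 1 matching b row(s), so 1 row(s) emitted.
After projecting and ordering:
b.uid | b.uname | a.uname
1 | Grace | Grace
5 | Liam | Liam
6 | Dave | Dave
7 | Sara | Sara
7 | Sara | Wendy
7 | Wendy | Sara
7 | Wendy | Wendy

(1, Grace, Grace); (5, Liam, Liam); (6, Dave, Dave); (7, Sara, Sara); (7, Sara, Wendy); (7, Wendy, Sara); (7, Wendy, Wendy)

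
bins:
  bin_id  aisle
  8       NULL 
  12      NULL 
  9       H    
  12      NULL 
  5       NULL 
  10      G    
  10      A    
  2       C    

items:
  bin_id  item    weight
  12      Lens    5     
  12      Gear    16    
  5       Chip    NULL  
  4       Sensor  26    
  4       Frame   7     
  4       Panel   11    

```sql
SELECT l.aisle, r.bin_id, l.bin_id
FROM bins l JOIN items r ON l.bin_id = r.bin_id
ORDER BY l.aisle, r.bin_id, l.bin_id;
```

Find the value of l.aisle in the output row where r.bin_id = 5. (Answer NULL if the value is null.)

NULL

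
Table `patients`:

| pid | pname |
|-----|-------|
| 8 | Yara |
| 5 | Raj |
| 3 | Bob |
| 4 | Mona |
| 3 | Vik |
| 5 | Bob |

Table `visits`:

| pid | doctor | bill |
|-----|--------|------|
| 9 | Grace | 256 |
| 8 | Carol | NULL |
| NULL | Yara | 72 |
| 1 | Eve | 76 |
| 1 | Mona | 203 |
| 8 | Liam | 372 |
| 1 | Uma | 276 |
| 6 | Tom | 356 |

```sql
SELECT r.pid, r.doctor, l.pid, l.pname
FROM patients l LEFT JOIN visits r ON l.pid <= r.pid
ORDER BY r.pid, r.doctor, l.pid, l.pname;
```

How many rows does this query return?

LEFT JOIN keeps every row from `patients`; unmatched rows get NULL for `visits`'s columns.
Matching on l.pid <= r.pid. A NULL in a compared column never satisfies the condition.
- l[0] pid=8 → 3 match(es) in r → 3 row(s).
- l[1] pid=5 → 4 match(es) in r → 4 row(s).
- l[2] pid=3 → 4 match(es) in r → 4 row(s).
- l[3] pid=4 → 4 match(es) in r → 4 row(s).
- l[4] pid=3 → 4 match(es) in r → 4 row(s).
- l[5] pid=5 → 4 match(es) in r → 4 row(s).
Total: 23 rows.

23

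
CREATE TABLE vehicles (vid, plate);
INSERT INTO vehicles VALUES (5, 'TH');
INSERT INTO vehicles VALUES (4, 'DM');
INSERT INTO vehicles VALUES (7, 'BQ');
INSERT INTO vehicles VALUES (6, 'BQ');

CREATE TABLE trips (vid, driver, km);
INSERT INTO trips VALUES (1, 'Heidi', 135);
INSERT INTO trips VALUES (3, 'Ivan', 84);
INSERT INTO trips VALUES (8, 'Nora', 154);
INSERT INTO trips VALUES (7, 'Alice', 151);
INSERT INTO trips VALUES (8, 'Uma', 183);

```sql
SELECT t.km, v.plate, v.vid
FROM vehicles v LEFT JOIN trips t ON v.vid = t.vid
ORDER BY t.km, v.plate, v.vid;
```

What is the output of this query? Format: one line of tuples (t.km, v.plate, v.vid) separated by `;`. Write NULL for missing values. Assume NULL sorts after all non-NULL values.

(151, BQ, 7); (NULL, BQ, 6); (NULL, DM, 4); (NULL, TH, 5)

LEFT JOIN keeps every row from `vehicles`; unmatched rows get NULL for `trips`'s columns.
Matching on v.vid = t.vid.
Matched pairs: 1; unmatched v rows kept: 3.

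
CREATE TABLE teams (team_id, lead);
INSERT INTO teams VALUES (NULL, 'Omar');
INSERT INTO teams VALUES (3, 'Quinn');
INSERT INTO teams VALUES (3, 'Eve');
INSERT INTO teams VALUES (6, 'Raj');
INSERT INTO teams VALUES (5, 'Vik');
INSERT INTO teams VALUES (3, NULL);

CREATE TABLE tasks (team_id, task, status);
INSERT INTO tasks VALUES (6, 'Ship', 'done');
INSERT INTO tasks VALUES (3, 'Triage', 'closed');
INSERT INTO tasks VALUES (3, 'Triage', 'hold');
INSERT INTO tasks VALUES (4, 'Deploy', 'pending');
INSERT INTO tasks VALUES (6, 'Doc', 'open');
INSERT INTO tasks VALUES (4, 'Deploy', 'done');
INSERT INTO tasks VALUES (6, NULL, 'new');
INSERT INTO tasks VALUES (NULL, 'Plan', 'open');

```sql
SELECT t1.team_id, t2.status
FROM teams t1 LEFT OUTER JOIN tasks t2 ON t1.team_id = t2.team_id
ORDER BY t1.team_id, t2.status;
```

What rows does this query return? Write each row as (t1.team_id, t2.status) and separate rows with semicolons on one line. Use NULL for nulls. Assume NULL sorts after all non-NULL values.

(3, closed); (3, closed); (3, closed); (3, hold); (3, hold); (3, hold); (5, NULL); (6, done); (6, new); (6, open); (NULL, NULL)

LEFT JOIN keeps every row from `teams`; unmatched rows get NULL for `tasks`'s columns.
Matching on t1.team_id = t2.team_id. A NULL in a compared column never satisfies the condition.
- t1 (team_id=NULL) has no partner → padded with NULL.
- t1 (team_id=3) pairs with 2 row(s) of t2.
- t1 (team_id=3) pairs with 2 row(s) of t2.
- t1 (team_id=6) pairs with 3 row(s) of t2.
- t1 (team_id=5) has no partner → padded with NULL.
- t1 (team_id=3) pairs with 2 row(s) of t2.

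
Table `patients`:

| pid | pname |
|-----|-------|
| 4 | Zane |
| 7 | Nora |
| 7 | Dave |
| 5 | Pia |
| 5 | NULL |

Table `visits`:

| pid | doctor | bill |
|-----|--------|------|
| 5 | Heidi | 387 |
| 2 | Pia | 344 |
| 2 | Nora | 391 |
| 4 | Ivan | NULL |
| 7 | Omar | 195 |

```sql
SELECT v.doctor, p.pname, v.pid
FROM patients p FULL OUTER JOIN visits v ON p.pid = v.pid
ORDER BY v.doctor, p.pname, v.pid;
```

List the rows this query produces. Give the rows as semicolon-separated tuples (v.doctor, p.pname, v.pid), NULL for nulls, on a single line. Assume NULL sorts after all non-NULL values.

FULL OUTER JOIN keeps every row from both sides; unmatched rows get NULL for the other side's columns.
Matching on p.pid = v.pid.
Matched pairs: 5; unmatched p rows kept: 0; unmatched v rows kept: 2.

(Heidi, Pia, 5); (Heidi, NULL, 5); (Ivan, Zane, 4); (Nora, NULL, 2); (Omar, Dave, 7); (Omar, Nora, 7); (Pia, NULL, 2)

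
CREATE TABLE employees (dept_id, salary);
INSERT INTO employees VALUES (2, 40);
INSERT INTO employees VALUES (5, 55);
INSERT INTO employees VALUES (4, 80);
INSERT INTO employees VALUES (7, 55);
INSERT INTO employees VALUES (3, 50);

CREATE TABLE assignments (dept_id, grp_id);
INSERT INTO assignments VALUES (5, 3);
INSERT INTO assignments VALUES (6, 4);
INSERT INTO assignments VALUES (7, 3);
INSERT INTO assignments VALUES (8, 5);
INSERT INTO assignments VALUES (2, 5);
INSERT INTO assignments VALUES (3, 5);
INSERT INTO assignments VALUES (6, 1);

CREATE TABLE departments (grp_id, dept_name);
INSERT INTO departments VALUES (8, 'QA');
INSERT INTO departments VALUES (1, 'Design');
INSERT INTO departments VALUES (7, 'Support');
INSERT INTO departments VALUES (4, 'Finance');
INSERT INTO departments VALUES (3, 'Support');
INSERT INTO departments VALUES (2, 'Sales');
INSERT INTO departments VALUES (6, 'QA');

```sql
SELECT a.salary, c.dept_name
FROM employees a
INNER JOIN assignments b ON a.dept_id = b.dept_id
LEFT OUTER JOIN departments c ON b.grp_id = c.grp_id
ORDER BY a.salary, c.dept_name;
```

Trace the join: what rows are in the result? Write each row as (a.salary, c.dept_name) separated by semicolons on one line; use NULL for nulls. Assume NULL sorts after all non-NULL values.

Step 1 — a INNER JOIN b on dept_id → 4 row(s).
Then LEFT JOIN `departments c` on grp_id: each of those 4 rows is kept; rows whose b.grp_id has no match in c get NULL for c's columns.

(40, NULL); (50, NULL); (55, Support); (55, Support)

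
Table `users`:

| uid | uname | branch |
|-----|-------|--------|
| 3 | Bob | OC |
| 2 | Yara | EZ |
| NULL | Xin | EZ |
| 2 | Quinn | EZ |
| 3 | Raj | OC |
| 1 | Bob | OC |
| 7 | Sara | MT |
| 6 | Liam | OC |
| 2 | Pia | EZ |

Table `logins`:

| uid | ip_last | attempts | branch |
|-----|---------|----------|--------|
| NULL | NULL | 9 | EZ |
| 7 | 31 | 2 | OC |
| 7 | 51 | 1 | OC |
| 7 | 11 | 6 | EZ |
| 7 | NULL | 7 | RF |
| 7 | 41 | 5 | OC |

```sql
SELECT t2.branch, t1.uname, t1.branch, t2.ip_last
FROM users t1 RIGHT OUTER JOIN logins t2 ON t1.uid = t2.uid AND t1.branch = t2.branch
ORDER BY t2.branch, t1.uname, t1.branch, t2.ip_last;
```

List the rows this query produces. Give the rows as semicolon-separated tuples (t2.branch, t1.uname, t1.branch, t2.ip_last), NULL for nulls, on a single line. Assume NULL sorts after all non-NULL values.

(EZ, NULL, NULL, 11); (EZ, NULL, NULL, NULL); (OC, NULL, NULL, 31); (OC, NULL, NULL, 41); (OC, NULL, NULL, 51); (RF, NULL, NULL, NULL)

RIGHT JOIN keeps every row from `logins`; unmatched rows get NULL for `users`'s columns.
Matching on t1.uid = t2.uid AND t1.branch = t2.branch. A NULL in a compared column never satisfies the condition.
- t1[0] uid=3, branch=OC → no match.
- t1[1] uid=2, branch=EZ → no match.
- t1[2] uid=NULL, branch=EZ → no match.
- t1[3] uid=2, branch=EZ → no match.
- t1[4] uid=3, branch=OC → no match.
- t1[5] uid=1, branch=OC → no match.
- t1[6] uid=7, branch=MT → no match.
- t1[7] uid=6, branch=OC → no match.
- t1[8] uid=2, branch=EZ → no match.
- 6 t2 row(s) had no t1 match → kept, t1 columns NULL.
After projecting and ordering:
t2.branch | t1.uname | t1.branch | t2.ip_last
EZ | NULL | NULL | 11
EZ | NULL | NULL | NULL
OC | NULL | NULL | 31
OC | NULL | NULL | 41
OC | NULL | NULL | 51
RF | NULL | NULL | NULL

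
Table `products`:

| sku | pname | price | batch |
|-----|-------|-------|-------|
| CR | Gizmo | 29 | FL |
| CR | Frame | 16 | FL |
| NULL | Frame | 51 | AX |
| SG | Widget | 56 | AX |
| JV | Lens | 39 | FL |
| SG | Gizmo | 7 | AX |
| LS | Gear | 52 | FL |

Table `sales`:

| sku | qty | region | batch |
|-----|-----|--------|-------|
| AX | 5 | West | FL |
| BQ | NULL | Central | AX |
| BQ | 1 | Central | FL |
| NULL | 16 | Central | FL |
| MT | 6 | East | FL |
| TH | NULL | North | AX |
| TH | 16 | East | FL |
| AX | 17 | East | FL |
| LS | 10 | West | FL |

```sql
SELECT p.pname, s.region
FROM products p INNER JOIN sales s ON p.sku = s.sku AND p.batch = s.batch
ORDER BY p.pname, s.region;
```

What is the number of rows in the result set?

1

INNER JOIN keeps only pairs where the ON condition holds.
Matching on p.sku = s.sku AND p.batch = s.batch. A NULL in a compared column never satisfies the condition.
- sku=CR, batch=FL: no matching s row, dropped.
- sku=CR, batch=FL: no matching s row, dropped.
- sku=NULL, batch=AX: no matching s row, dropped.
- sku=SG, batch=AX: no matching s row, dropped.
- sku=JV, batch=FL: no matching s row, dropped.
- sku=SG, batch=AX: no matching s row, dropped.
- sku=LS, batch=FL: 1 matching s row(s), so 1 row(s) emitted.
Total: 1 rows.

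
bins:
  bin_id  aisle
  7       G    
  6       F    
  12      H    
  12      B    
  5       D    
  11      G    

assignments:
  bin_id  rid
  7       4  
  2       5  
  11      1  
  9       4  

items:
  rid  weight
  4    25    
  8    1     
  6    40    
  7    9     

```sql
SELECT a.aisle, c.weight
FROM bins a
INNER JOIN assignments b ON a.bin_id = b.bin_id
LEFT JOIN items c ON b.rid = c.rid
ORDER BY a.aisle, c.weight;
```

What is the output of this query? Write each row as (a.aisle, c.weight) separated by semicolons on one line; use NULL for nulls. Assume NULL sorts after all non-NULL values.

(G, 25); (G, NULL)

Step 1 — a INNER JOIN b on bin_id → 2 row(s).
Then LEFT JOIN `items c` on rid: each of those 2 rows is kept; rows whose b.rid has no match in c get NULL for c's columns.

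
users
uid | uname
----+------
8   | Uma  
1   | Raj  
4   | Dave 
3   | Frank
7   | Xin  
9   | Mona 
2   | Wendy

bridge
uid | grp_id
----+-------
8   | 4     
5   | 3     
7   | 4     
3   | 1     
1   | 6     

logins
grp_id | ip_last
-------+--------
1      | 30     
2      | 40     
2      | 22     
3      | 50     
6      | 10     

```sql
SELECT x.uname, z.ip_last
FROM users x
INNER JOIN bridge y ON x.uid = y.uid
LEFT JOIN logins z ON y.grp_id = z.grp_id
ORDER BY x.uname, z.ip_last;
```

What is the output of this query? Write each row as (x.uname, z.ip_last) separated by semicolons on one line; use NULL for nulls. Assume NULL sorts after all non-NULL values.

(Frank, 30); (Raj, 10); (Uma, NULL); (Xin, NULL)

Evaluate left to right. First `users x INNER JOIN bridge y` on uid: 4 row(s).
Then LEFT JOIN `logins z` on grp_id: each of those 4 rows is kept; rows whose y.grp_id has no match in z get NULL for z's columns.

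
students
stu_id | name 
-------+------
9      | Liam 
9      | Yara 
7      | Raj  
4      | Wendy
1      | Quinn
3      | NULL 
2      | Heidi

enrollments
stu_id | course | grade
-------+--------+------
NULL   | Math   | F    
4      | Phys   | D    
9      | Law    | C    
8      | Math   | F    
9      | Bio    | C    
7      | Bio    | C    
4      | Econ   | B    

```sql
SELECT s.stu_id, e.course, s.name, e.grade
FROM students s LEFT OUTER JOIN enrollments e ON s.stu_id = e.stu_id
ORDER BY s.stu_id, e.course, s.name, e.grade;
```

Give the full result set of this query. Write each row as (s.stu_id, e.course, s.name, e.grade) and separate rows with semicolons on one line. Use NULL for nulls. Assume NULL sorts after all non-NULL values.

(1, NULL, Quinn, NULL); (2, NULL, Heidi, NULL); (3, NULL, NULL, NULL); (4, Econ, Wendy, B); (4, Phys, Wendy, D); (7, Bio, Raj, C); (9, Bio, Liam, C); (9, Bio, Yara, C); (9, Law, Liam, C); (9, Law, Yara, C)

LEFT JOIN keeps every row from `students`; unmatched rows get NULL for `enrollments`'s columns.
Matching on s.stu_id = e.stu_id. A NULL in a compared column never satisfies the condition.
- s[0] stu_id=9 → 2 match(es) in e → 2 row(s).
- s[1] stu_id=9 → 2 match(es) in e → 2 row(s).
- s[2] stu_id=7 → 1 match(es) in e → 1 row(s).
- s[3] stu_id=4 → 2 match(es) in e → 2 row(s).
- s[4] stu_id=1 → no match; kept with NULLs on the e side.
- s[5] stu_id=3 → no match; kept with NULLs on the e side.
- s[6] stu_id=2 → no match; kept with NULLs on the e side.
After projecting and ordering:
s.stu_id | e.course | s.name | e.grade
1 | NULL | Quinn | NULL
2 | NULL | Heidi | NULL
3 | NULL | NULL | NULL
4 | Econ | Wendy | B
4 | Phys | Wendy | D
7 | Bio | Raj | C
9 | Bio | Liam | C
9 | Bio | Yara | C
9 | Law | Liam | C
9 | Law | Yara | C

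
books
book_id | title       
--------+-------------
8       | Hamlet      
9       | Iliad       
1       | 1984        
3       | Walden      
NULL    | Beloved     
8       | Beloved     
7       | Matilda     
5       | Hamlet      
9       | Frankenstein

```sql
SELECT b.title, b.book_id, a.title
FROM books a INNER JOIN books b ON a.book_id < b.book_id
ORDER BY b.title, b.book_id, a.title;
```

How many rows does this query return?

26

INNER JOIN keeps only pairs where the ON condition holds.
Matching on a.book_id < b.book_id. A NULL in a compared column never satisfies the condition.
- a row (book_id=8): matches 2 b row(s) → 2 output row(s).
- a row (book_id=9): no match → dropped.
- a row (book_id=1): matches 7 b row(s) → 7 output row(s).
- a row (book_id=3): matches 6 b row(s) → 6 output row(s).
- a row (book_id=NULL): no match → dropped.
- a row (book_id=8): matches 2 b row(s) → 2 output row(s).
- a row (book_id=7): matches 4 b row(s) → 4 output row(s).
- a row (book_id=5): matches 5 b row(s) → 5 output row(s).
- a row (book_id=9): no match → dropped.
Total: 26 rows.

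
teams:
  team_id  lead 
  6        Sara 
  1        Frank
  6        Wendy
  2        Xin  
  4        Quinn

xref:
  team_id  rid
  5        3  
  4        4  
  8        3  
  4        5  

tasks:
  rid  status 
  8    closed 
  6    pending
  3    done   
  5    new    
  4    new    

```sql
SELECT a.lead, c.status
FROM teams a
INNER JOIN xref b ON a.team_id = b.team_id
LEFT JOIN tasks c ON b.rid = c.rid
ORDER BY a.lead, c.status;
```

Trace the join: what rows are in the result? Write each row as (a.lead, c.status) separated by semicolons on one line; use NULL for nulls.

Evaluate left to right. First `teams a INNER JOIN xref b` on team_id: 2 row(s).
Then LEFT JOIN `tasks c` on rid: each of those 2 rows is kept; rows whose b.rid has no match in c get NULL for c's columns.

(Quinn, new); (Quinn, new)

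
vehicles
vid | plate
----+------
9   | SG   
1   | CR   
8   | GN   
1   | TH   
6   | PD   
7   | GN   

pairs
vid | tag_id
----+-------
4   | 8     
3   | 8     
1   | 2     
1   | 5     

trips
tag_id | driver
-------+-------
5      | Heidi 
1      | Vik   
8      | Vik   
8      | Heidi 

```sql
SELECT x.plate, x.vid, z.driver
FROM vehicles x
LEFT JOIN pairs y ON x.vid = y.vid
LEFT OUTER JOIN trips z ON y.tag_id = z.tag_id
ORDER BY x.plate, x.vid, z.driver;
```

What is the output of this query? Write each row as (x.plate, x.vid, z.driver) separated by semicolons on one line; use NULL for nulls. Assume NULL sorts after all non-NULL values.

Step 1 — x LEFT JOIN y on vid → 8 row(s).
Then LEFT JOIN `trips z` on tag_id: each of those 8 rows is kept; rows whose y.tag_id has no match in z get NULL for z's columns.

(CR, 1, Heidi); (CR, 1, NULL); (GN, 7, NULL); (GN, 8, NULL); (PD, 6, NULL); (SG, 9, NULL); (TH, 1, Heidi); (TH, 1, NULL)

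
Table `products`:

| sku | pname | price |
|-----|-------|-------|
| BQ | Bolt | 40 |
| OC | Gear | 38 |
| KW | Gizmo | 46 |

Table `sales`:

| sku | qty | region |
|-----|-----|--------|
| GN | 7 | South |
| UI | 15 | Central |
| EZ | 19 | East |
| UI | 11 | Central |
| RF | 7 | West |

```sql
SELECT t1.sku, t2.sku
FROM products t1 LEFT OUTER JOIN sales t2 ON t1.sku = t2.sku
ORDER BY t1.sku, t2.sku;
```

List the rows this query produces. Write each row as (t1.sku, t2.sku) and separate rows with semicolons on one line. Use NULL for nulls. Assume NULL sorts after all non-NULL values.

(BQ, NULL); (KW, NULL); (OC, NULL)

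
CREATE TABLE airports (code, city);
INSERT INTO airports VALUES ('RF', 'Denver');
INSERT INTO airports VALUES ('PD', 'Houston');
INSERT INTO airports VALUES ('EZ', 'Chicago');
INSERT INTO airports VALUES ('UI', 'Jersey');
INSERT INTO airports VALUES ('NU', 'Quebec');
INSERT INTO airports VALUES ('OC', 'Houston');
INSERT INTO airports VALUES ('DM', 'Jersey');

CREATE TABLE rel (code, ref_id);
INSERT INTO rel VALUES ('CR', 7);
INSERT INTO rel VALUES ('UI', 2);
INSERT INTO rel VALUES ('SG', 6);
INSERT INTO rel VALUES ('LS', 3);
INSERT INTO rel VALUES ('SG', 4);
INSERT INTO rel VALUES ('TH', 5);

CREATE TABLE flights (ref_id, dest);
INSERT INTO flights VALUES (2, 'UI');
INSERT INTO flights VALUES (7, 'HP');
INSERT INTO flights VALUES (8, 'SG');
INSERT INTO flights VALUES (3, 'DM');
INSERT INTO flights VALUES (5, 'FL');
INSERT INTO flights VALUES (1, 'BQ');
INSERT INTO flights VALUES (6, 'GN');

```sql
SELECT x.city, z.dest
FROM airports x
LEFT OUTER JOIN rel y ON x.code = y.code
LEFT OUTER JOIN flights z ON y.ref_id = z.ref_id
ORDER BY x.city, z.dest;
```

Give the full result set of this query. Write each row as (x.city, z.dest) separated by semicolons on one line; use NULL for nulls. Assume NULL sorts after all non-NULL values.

(Chicago, NULL); (Denver, NULL); (Houston, NULL); (Houston, NULL); (Jersey, UI); (Jersey, NULL); (Quebec, NULL)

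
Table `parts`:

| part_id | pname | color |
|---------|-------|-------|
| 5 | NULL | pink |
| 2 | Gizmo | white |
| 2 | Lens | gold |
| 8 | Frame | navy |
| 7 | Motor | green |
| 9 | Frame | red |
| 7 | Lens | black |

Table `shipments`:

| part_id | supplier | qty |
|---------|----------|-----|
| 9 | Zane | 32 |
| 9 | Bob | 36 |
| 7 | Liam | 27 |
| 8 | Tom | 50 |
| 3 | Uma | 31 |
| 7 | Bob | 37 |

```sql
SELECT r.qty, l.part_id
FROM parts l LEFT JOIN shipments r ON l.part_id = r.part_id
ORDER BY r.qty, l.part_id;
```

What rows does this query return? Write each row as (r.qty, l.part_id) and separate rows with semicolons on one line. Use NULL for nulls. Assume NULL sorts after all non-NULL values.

LEFT JOIN keeps every row from `parts`; unmatched rows get NULL for `shipments`'s columns.
Matching on l.part_id = r.part_id.
Matched pairs: 7; unmatched l rows kept: 3.

(27, 7); (27, 7); (32, 9); (36, 9); (37, 7); (37, 7); (50, 8); (NULL, 2); (NULL, 2); (NULL, 5)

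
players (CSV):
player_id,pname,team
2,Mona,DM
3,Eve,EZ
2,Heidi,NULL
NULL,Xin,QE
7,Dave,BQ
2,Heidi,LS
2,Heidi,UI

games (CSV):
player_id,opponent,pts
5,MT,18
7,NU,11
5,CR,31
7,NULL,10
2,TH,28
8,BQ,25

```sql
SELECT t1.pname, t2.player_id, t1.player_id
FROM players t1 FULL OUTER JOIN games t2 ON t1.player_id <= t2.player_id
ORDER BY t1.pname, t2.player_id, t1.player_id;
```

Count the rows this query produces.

FULL OUTER JOIN keeps every row from both sides; unmatched rows get NULL for the other side's columns.
Matching on t1.player_id <= t2.player_id. A NULL in a compared column never satisfies the condition.
Matched pairs: 32; unmatched t1 rows kept: 1; unmatched t2 rows kept: 0.
Total: 32 matched + 1 padded = 33 rows.

33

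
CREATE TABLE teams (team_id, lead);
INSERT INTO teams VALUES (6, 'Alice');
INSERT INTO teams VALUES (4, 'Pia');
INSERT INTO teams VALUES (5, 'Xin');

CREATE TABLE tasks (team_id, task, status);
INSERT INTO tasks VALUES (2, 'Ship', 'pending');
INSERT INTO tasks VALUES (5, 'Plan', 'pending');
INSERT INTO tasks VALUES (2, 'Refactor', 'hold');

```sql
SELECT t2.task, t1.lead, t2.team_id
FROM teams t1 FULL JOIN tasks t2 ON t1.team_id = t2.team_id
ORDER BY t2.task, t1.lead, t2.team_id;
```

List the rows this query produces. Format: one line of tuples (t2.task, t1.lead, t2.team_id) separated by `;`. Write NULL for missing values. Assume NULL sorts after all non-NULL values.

FULL OUTER JOIN keeps every row from both sides; unmatched rows get NULL for the other side's columns.
Matching on t1.team_id = t2.team_id.
Matched pairs: 1; unmatched t1 rows kept: 2; unmatched t2 rows kept: 2.

(Plan, Xin, 5); (Refactor, NULL, 2); (Ship, NULL, 2); (NULL, Alice, NULL); (NULL, Pia, NULL)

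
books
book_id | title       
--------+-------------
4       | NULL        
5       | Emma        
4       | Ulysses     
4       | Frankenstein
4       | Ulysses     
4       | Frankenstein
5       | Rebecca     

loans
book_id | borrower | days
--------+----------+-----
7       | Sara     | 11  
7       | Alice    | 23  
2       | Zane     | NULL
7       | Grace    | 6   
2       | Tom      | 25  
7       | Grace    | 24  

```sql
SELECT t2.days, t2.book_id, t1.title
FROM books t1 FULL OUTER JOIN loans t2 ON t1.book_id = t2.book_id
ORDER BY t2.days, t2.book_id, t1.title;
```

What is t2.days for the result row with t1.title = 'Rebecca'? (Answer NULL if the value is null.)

FULL OUTER JOIN keeps every row from both sides; unmatched rows get NULL for the other side's columns.
Matching on t1.book_id = t2.book_id.
- t1 row (book_id=4): no match → kept, t2 columns NULL.
- t1 row (book_id=5): no match → kept, t2 columns NULL.
- t1 row (book_id=4): no match → kept, t2 columns NULL.
- t1 row (book_id=4): no match → kept, t2 columns NULL.
- t1 row (book_id=4): no match → kept, t2 columns NULL.
- t1 row (book_id=4): no match → kept, t2 columns NULL.
- t1 row (book_id=5): no match → kept, t2 columns NULL.
- plus 6 unmatched t2 row(s), each kept with NULL t1 columns.

NULL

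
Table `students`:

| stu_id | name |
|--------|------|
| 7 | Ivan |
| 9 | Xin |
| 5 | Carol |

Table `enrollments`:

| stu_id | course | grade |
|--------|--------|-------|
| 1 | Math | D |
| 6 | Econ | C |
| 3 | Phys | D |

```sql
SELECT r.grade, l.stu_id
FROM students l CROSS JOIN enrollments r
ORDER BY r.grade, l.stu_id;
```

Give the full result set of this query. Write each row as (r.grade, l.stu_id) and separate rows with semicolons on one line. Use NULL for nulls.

CROSS JOIN pairs every row of `students` with every row of `enrollments`: 3 × 3 = 9 rows.
After projecting and ordering:
r.grade | l.stu_id
C | 5
C | 7
C | 9
D | 5
D | 5
D | 7
D | 7
D | 9
D | 9

(C, 5); (C, 7); (C, 9); (D, 5); (D, 5); (D, 7); (D, 7); (D, 9); (D, 9)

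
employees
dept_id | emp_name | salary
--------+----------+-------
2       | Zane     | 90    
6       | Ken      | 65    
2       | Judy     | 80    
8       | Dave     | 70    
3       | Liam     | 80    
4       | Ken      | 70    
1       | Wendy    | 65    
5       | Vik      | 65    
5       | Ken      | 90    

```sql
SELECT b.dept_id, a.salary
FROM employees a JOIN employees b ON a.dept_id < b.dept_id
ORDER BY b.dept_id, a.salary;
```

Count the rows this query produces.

INNER JOIN keeps only pairs where the ON condition holds.
Matching on a.dept_id < b.dept_id.
- a row (dept_id=2): matches 6 b row(s) → 6 output row(s).
- a row (dept_id=6): matches 1 b row(s) → 1 output row(s).
- a row (dept_id=2): matches 6 b row(s) → 6 output row(s).
- a row (dept_id=8): no match → dropped.
- a row (dept_id=3): matches 5 b row(s) → 5 output row(s).
- a row (dept_id=4): matches 4 b row(s) → 4 output row(s).
- a row (dept_id=1): matches 8 b row(s) → 8 output row(s).
- a row (dept_id=5): matches 2 b row(s) → 2 output row(s).
- a row (dept_id=5): matches 2 b row(s) → 2 output row(s).
Total: 34 rows.

34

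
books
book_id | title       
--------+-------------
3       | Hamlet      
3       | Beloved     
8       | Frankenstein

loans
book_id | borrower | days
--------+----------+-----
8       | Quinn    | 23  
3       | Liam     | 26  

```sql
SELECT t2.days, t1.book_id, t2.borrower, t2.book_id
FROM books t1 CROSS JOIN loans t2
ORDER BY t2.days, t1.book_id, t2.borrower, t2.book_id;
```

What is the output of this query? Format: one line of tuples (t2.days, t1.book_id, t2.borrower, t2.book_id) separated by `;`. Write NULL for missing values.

(23, 3, Quinn, 8); (23, 3, Quinn, 8); (23, 8, Quinn, 8); (26, 3, Liam, 3); (26, 3, Liam, 3); (26, 8, Liam, 3)

CROSS JOIN pairs every row of `books` with every row of `loans`: 3 × 2 = 6 rows.
After projecting and ordering:
t2.days | t1.book_id | t2.borrower | t2.book_id
23 | 3 | Quinn | 8
23 | 3 | Quinn | 8
23 | 8 | Quinn | 8
26 | 3 | Liam | 3
26 | 3 | Liam | 3
26 | 8 | Liam | 3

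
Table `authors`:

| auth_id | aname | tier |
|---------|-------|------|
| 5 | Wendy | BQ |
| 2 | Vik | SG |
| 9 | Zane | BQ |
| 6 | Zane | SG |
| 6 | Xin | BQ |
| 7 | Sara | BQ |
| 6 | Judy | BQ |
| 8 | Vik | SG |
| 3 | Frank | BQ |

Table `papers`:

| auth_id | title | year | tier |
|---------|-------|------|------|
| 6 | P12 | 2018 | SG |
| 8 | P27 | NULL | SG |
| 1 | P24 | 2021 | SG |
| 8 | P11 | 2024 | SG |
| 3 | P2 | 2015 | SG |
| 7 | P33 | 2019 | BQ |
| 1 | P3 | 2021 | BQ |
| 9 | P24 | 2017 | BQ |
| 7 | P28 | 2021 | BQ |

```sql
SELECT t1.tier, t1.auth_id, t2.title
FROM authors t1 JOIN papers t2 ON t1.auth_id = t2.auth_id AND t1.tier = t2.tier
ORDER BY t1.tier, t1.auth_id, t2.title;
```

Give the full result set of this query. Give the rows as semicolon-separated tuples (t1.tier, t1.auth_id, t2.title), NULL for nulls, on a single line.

(BQ, 7, P28); (BQ, 7, P33); (BQ, 9, P24); (SG, 6, P12); (SG, 8, P11); (SG, 8, P27)

INNER JOIN keeps only pairs where the ON condition holds.
Matching on t1.auth_id = t2.auth_id AND t1.tier = t2.tier.
- t1 row (auth_id=5, tier=BQ): no match → dropped.
- t1 row (auth_id=2, tier=SG): no match → dropped.
- t1 row (auth_id=9, tier=BQ): matches 1 t2 row(s) → 1 output row(s).
- t1 row (auth_id=6, tier=SG): matches 1 t2 row(s) → 1 output row(s).
- t1 row (auth_id=6, tier=BQ): no match → dropped.
- t1 row (auth_id=7, tier=BQ): matches 2 t2 row(s) → 2 output row(s).
- t1 row (auth_id=6, tier=BQ): no match → dropped.
- t1 row (auth_id=8, tier=SG): matches 2 t2 row(s) → 2 output row(s).
- t1 row (auth_id=3, tier=BQ): no match → dropped.
After projecting and ordering:
t1.tier | t1.auth_id | t2.title
BQ | 7 | P28
BQ | 7 | P33
BQ | 9 | P24
SG | 6 | P12
SG | 8 | P11
SG | 8 | P27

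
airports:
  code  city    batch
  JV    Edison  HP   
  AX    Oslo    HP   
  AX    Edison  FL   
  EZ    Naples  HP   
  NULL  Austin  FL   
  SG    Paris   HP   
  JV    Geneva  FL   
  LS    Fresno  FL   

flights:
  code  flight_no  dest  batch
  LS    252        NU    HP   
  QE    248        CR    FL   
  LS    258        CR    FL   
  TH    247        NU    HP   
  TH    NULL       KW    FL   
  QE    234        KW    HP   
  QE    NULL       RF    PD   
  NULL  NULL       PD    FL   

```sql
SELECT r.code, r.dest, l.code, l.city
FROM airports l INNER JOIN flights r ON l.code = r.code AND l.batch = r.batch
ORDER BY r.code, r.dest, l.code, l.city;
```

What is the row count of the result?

1

INNER JOIN keeps only pairs where the ON condition holds.
Matching on l.code = r.code AND l.batch = r.batch. A NULL in a compared column never satisfies the condition.
Matched pairs: 1.
Total: 1 rows.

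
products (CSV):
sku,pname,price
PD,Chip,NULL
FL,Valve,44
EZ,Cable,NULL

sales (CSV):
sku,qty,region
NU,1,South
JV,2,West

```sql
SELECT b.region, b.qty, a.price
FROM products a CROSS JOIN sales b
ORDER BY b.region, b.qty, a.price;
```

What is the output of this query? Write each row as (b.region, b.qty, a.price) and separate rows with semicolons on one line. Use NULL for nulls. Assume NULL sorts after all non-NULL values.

(South, 1, 44); (South, 1, NULL); (South, 1, NULL); (West, 2, 44); (West, 2, NULL); (West, 2, NULL)

CROSS JOIN pairs every row of `products` with every row of `sales`: 3 × 2 = 6 rows.
After projecting and ordering:
b.region | b.qty | a.price
South | 1 | 44
South | 1 | NULL
South | 1 | NULL
West | 2 | 44
West | 2 | NULL
West | 2 | NULL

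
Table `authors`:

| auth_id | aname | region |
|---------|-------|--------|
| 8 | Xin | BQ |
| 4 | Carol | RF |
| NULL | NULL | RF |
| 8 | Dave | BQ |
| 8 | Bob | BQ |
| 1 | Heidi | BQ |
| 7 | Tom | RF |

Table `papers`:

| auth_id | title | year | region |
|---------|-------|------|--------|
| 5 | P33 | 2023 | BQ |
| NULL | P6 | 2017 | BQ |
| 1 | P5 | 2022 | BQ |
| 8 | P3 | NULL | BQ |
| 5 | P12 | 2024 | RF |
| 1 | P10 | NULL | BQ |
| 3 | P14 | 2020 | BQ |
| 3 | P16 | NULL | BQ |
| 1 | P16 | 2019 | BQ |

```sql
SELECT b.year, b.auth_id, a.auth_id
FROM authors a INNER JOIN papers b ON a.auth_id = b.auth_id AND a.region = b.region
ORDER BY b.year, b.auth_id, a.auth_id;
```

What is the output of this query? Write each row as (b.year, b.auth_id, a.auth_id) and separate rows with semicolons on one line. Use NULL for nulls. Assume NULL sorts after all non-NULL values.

INNER JOIN keeps only pairs where the ON condition holds.
Matching on a.auth_id = b.auth_id AND a.region = b.region. A NULL in a compared column never satisfies the condition.
Matched pairs: 6.

(2019, 1, 1); (2022, 1, 1); (NULL, 1, 1); (NULL, 8, 8); (NULL, 8, 8); (NULL, 8, 8)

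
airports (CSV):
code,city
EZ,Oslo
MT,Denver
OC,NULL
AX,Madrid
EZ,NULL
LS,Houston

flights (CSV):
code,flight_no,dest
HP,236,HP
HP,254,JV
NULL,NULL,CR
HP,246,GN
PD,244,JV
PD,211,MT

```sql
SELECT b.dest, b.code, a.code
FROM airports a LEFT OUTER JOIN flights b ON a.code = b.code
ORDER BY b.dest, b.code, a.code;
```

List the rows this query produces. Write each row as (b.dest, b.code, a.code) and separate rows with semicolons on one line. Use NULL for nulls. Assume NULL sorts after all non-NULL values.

LEFT JOIN keeps every row from `airports`; unmatched rows get NULL for `flights`'s columns.
Matching on a.code = b.code. A NULL in a compared column never satisfies the condition.
Matched pairs: 0; unmatched a rows kept: 6.

(NULL, NULL, AX); (NULL, NULL, EZ); (NULL, NULL, EZ); (NULL, NULL, LS); (NULL, NULL, MT); (NULL, NULL, OC)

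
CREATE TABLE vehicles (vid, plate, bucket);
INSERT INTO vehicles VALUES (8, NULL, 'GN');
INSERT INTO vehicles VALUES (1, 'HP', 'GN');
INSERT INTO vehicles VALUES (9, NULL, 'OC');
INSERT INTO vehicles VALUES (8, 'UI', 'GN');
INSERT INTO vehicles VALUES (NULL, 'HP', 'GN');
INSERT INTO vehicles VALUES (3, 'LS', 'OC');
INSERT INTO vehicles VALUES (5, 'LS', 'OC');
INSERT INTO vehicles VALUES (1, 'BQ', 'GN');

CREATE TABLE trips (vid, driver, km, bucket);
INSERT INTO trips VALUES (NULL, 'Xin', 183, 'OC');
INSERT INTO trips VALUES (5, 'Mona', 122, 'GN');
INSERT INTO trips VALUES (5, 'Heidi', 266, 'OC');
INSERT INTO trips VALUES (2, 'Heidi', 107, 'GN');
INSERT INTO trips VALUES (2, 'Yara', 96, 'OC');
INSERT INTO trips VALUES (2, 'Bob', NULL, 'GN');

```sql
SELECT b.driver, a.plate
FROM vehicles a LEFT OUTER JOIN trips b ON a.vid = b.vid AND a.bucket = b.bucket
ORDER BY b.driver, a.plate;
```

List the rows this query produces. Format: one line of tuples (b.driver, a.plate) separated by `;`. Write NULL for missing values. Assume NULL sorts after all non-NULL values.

(Heidi, LS); (NULL, BQ); (NULL, HP); (NULL, HP); (NULL, LS); (NULL, UI); (NULL, NULL); (NULL, NULL)

LEFT JOIN keeps every row from `vehicles`; unmatched rows get NULL for `trips`'s columns.
Matching on a.vid = b.vid AND a.bucket = b.bucket. A NULL in a compared column never satisfies the condition.
- a (vid=8, bucket=GN) has no partner → padded with NULL.
- a (vid=1, bucket=GN) has no partner → padded with NULL.
- a (vid=9, bucket=OC) has no partner → padded with NULL.
- a (vid=8, bucket=GN) has no partner → padded with NULL.
- a (vid=NULL, bucket=GN) has no partner → padded with NULL.
- a (vid=3, bucket=OC) has no partner → padded with NULL.
- a (vid=5, bucket=OC) pairs with 1 row(s) of b.
- a (vid=1, bucket=GN) has no partner → padded with NULL.
After projecting and ordering:
b.driver | a.plate
Heidi | LS
NULL | BQ
NULL | HP
NULL | HP
NULL | LS
NULL | UI
NULL | NULL
NULL | NULL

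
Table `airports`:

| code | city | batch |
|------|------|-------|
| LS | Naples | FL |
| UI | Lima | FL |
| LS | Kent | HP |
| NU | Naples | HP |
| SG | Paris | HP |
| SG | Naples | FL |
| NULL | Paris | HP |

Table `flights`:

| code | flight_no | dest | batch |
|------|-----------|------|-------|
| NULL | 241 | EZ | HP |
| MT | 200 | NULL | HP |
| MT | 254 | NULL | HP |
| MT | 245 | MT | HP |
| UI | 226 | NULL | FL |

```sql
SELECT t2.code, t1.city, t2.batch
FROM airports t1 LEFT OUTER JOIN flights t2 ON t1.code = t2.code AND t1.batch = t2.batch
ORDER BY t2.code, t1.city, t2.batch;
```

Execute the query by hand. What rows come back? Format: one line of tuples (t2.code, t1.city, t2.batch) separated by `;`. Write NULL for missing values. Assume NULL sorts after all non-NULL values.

(UI, Lima, FL); (NULL, Kent, NULL); (NULL, Naples, NULL); (NULL, Naples, NULL); (NULL, Naples, NULL); (NULL, Paris, NULL); (NULL, Paris, NULL)

LEFT JOIN keeps every row from `airports`; unmatched rows get NULL for `flights`'s columns.
Matching on t1.code = t2.code AND t1.batch = t2.batch. A NULL in a compared column never satisfies the condition.
- t1 row (code=LS, batch=FL): no match → kept, t2 columns NULL.
- t1 row (code=UI, batch=FL): matches 1 t2 row(s) → 1 output row(s).
- t1 row (code=LS, batch=HP): no match → kept, t2 columns NULL.
- t1 row (code=NU, batch=HP): no match → kept, t2 columns NULL.
- t1 row (code=SG, batch=HP): no match → kept, t2 columns NULL.
- t1 row (code=SG, batch=FL): no match → kept, t2 columns NULL.
- t1 row (code=NULL, batch=HP): no match → kept, t2 columns NULL.
After projecting and ordering:
t2.code | t1.city | t2.batch
UI | Lima | FL
NULL | Kent | NULL
NULL | Naples | NULL
NULL | Naples | NULL
NULL | Naples | NULL
NULL | Paris | NULL
NULL | Paris | NULL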